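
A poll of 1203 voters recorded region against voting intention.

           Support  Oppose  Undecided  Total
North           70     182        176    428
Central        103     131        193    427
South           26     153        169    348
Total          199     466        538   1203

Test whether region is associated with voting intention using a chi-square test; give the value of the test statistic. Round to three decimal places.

Grand total N = 1203.
Expected counts (row total × column total / N):
  North, Support: 428×199/1203 = 70.7997
  North, Oppose: 428×466/1203 = 165.7922
  North, Undecided: 428×538/1203 = 191.4081
  Central, Support: 427×199/1203 = 70.6342
  Central, Oppose: 427×466/1203 = 165.4048
  Central, Undecided: 427×538/1203 = 190.9609
  South, Support: 348×199/1203 = 57.5661
  South, Oppose: 348×466/1203 = 134.8030
  South, Undecided: 348×538/1203 = 155.6309
Contributions (O − E)²/E:
  (70 − 70.7997)²/70.7997 = 0.0090
  (182 − 165.7922)²/165.7922 = 1.5845
  (176 − 191.4081)²/191.4081 = 1.2403
  (103 − 70.6342)²/70.6342 = 14.8306
  (131 − 165.4048)²/165.4048 = 7.1563
  (193 − 190.9609)²/190.9609 = 0.0218
  (26 − 57.5661)²/57.5661 = 17.3091
  (153 − 134.8030)²/134.8030 = 2.4564
  (169 − 155.6309)²/155.6309 = 1.1484
χ² = 0.0090 + 1.5845 + 1.2403 + 14.8306 + 7.1563 + 0.0218 + 17.3091 + 2.4564 + 1.1484 = 45.756

45.756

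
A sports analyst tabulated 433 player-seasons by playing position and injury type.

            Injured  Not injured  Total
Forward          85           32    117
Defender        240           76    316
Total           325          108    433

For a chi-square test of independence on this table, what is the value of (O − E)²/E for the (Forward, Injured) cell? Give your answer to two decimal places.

Row total (Forward) = 117; column total (Injured) = 325; N = 433.
Expected count E = 117 × 325 / 433 = 87.818.
Contribution = (O − E)²/E = (85 − 87.818)² / 87.818 = 0.09.

0.09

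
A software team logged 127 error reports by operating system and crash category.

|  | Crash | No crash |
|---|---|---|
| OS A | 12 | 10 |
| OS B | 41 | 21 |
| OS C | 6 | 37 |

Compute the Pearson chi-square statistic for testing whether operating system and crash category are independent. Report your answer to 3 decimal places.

Row totals: 22, 62, 43. Column totals: 59, 68. Grand total N = 127.
Expected counts (row total × column total / N):
  OS A, Crash: 22×59/127 = 10.2205
  OS A, No crash: 22×68/127 = 11.7795
  OS B, Crash: 62×59/127 = 28.8031
  OS B, No crash: 62×68/127 = 33.1969
  OS C, Crash: 43×59/127 = 19.9764
  OS C, No crash: 43×68/127 = 23.0236
Contributions (O − E)²/E:
  (12 − 10.2205)²/10.2205 = 0.3098
  (10 − 11.7795)²/11.7795 = 0.2688
  (41 − 28.8031)²/28.8031 = 5.1649
  (21 − 33.1969)²/33.1969 = 4.4813
  (6 − 19.9764)²/19.9764 = 9.7785
  (37 − 23.0236)²/23.0236 = 8.4843
χ² = 0.3098 + 0.2688 + 5.1649 + 4.4813 + 9.7785 + 8.4843 = 28.488

28.488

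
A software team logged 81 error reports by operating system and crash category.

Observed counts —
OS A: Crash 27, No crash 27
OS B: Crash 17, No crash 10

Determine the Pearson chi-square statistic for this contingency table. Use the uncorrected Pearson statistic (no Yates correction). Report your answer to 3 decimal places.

Row totals: 54, 27. Column totals: 44, 37. Grand total N = 81.
Expected counts (row total × column total / N):
  OS A, Crash: 54×44/81 = 29.3333
  OS A, No crash: 54×37/81 = 24.6667
  OS B, Crash: 27×44/81 = 14.6667
  OS B, No crash: 27×37/81 = 12.3333
Contributions (O − E)²/E:
  (27 − 29.3333)²/29.3333 = 0.1856
  (27 − 24.6667)²/24.6667 = 0.2207
  (17 − 14.6667)²/14.6667 = 0.3712
  (10 − 12.3333)²/12.3333 = 0.4414
χ² = 0.1856 + 0.2207 + 0.3712 + 0.4414 = 1.219

1.219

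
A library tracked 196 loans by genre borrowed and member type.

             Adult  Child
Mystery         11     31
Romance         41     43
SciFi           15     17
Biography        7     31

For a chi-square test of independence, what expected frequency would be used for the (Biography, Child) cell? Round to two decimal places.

23.65

Row total (Biography) = 38; column total (Child) = 122; grand total N = 196.
Expected count = (row total × column total) / N = 38 × 122 / 196 = 23.65.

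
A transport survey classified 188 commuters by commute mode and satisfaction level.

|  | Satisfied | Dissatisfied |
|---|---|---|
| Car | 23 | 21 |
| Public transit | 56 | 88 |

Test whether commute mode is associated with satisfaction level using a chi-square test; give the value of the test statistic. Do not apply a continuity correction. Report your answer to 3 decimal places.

Row totals: 44, 144. Column totals: 79, 109. Grand total N = 188.
Expected counts (row total × column total / N):
  Car, Satisfied: 44×79/188 = 18.4894
  Car, Dissatisfied: 44×109/188 = 25.5106
  Public transit, Satisfied: 144×79/188 = 60.5106
  Public transit, Dissatisfied: 144×109/188 = 83.4894
Contributions (O − E)²/E:
  (23 − 18.4894)²/18.4894 = 1.1004
  (21 − 25.5106)²/25.5106 = 0.7975
  (56 − 60.5106)²/60.5106 = 0.3362
  (88 − 83.4894)²/83.4894 = 0.2437
χ² = 1.1004 + 0.7975 + 0.3362 + 0.2437 = 2.478

2.478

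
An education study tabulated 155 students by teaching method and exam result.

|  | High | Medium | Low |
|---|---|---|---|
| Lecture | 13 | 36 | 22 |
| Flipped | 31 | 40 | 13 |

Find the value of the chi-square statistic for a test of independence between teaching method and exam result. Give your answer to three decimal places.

Row totals: 71, 84. Column totals: 44, 76, 35. Grand total N = 155.
Expected counts (row total × column total / N):
  Lecture, High: 71×44/155 = 20.1548
  Lecture, Medium: 71×76/155 = 34.8129
  Lecture, Low: 71×35/155 = 16.0323
  Flipped, High: 84×44/155 = 23.8452
  Flipped, Medium: 84×76/155 = 41.1871
  Flipped, Low: 84×35/155 = 18.9677
Contributions (O − E)²/E:
  (13 − 20.1548)²/20.1548 = 2.5399
  (36 − 34.8129)²/34.8129 = 0.0405
  (22 − 16.0323)²/16.0323 = 2.2214
  (31 − 23.8452)²/23.8452 = 2.1468
  (40 − 41.1871)²/41.1871 = 0.0342
  (13 − 18.9677)²/18.9677 = 1.8776
χ² = 2.5399 + 0.0405 + 2.2214 + 2.1468 + 0.0342 + 1.8776 = 8.860

8.860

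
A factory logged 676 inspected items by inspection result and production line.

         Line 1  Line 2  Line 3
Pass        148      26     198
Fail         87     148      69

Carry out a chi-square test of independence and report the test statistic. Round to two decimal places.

158.46

Row totals: 372, 304. Column totals: 235, 174, 267. Grand total N = 676.
Expected counts (row total × column total / N):
  Pass, Line 1: 372×235/676 = 129.320
  Pass, Line 2: 372×174/676 = 95.751
  Pass, Line 3: 372×267/676 = 146.929
  Fail, Line 1: 304×235/676 = 105.680
  Fail, Line 2: 304×174/676 = 78.249
  Fail, Line 3: 304×267/676 = 120.071
Contributions (O − E)²/E:
  (148 − 129.320)²/129.320 = 2.6983
  (26 − 95.751)²/95.751 = 50.8110
  (198 − 146.929)²/146.929 = 17.7518
  (87 − 105.680)²/105.680 = 3.3019
  (148 − 78.249)²/78.249 = 62.1759
  (69 − 120.071)²/120.071 = 21.7225
χ² = 2.6983 + 50.8110 + 17.7518 + 3.3019 + 62.1759 + 21.7225 = 158.46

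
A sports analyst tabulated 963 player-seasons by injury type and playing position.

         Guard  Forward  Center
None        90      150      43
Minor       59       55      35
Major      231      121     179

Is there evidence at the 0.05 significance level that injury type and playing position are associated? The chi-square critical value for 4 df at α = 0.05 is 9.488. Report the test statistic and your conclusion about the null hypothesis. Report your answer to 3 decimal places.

Row totals: 283, 149, 531. Column totals: 380, 326, 257. Grand total N = 963.
Expected counts (row total × column total / N):
  None, Guard: 283×380/963 = 111.6719
  None, Forward: 283×326/963 = 95.8027
  None, Center: 283×257/963 = 75.5254
  Minor, Guard: 149×380/963 = 58.7954
  Minor, Forward: 149×326/963 = 50.4403
  Minor, Center: 149×257/963 = 39.7643
  Major, Guard: 531×380/963 = 209.5327
  Major, Forward: 531×326/963 = 179.7570
  Major, Center: 531×257/963 = 141.7103
Contributions (O − E)²/E:
  (90 − 111.6719)²/111.6719 = 4.2058
  (150 − 95.8027)²/95.8027 = 30.6604
  (43 − 75.5254)²/75.5254 = 14.0072
  (59 − 58.7954)²/58.7954 = 0.0007
  (55 − 50.4403)²/50.4403 = 0.4122
  (35 − 39.7643)²/39.7643 = 0.5708
  (231 − 209.5327)²/209.5327 = 2.1994
  (121 − 179.7570)²/179.7570 = 19.2058
  (179 − 141.7103)²/141.7103 = 9.8124
χ² = 4.2058 + 30.6604 + 14.0072 + 0.0007 + 0.4122 + 0.5708 + 2.1994 + 19.2058 + 9.8124 = 81.075
df = (3−1)(3−1) = 4. Since 81.075 > 9.488, reject the null hypothesis of independence at α = 0.05.

81.075; reject H₀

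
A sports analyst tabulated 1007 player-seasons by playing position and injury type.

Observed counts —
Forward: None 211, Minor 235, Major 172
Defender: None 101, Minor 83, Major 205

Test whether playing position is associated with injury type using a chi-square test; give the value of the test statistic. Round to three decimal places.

Row totals: 618, 389. Column totals: 312, 318, 377. Grand total N = 1007.
Expected counts (row total × column total / N):
  Forward, None: 618×312/1007 = 191.4757
  Forward, Minor: 618×318/1007 = 195.1579
  Forward, Major: 618×377/1007 = 231.3664
  Defender, None: 389×312/1007 = 120.5243
  Defender, Minor: 389×318/1007 = 122.8421
  Defender, Major: 389×377/1007 = 145.6336
Contributions (O − E)²/E:
  (211 − 191.4757)²/191.4757 = 1.9908
  (235 − 195.1579)²/195.1579 = 8.1339
  (172 − 231.3664)²/231.3664 = 15.2328
  (101 − 120.5243)²/120.5243 = 3.1628
  (83 − 122.8421)²/122.8421 = 12.9222
  (205 − 145.6336)²/145.6336 = 24.2002
χ² = 1.9908 + 8.1339 + 15.2328 + 3.1628 + 12.9222 + 24.2002 = 65.643

65.643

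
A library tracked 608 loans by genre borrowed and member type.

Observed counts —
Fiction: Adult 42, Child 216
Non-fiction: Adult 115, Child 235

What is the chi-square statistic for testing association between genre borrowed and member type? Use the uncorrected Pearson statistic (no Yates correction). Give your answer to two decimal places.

21.31

Row totals: 258, 350. Column totals: 157, 451. Grand total N = 608.
Expected counts (row total × column total / N):
  Fiction, Adult: 258×157/608 = 66.622
  Fiction, Child: 258×451/608 = 191.378
  Non-fiction, Adult: 350×157/608 = 90.378
  Non-fiction, Child: 350×451/608 = 259.622
Contributions (O − E)²/E:
  (42 − 66.622)²/66.622 = 9.0997
  (216 − 191.378)²/191.378 = 3.1678
  (115 − 90.378)²/90.378 = 6.7079
  (235 − 259.622)²/259.622 = 2.3351
χ² = 9.0997 + 3.1678 + 6.7079 + 2.3351 = 21.31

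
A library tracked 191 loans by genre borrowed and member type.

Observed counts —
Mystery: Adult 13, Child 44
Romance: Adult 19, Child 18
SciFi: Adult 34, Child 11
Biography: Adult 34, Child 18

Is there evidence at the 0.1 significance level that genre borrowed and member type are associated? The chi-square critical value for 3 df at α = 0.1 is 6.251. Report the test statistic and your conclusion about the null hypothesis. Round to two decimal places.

Row totals: 57, 37, 45, 52. Column totals: 100, 91. Grand total N = 191.
Expected counts (row total × column total / N):
  Mystery, Adult: 57×100/191 = 29.8429
  Mystery, Child: 57×91/191 = 27.1571
  Romance, Adult: 37×100/191 = 19.3717
  Romance, Child: 37×91/191 = 17.6283
  SciFi, Adult: 45×100/191 = 23.5602
  SciFi, Child: 45×91/191 = 21.4398
  Biography, Adult: 52×100/191 = 27.2251
  Biography, Child: 52×91/191 = 24.7749
Contributions (O − E)²/E:
  (13 − 29.8429)²/29.8429 = 9.5059
  (44 − 27.1571)²/27.1571 = 10.4460
  (19 − 19.3717)²/19.3717 = 0.0071
  (18 − 17.6283)²/17.6283 = 0.0078
  (34 − 23.5602)²/23.5602 = 4.6260
  (11 − 21.4398)²/21.4398 = 5.0835
  (34 − 27.2251)²/27.2251 = 1.6859
  (18 − 24.7749)²/24.7749 = 1.8527
χ² = 9.5059 + 10.4460 + 0.0071 + 0.0078 + 4.6260 + 5.0835 + 1.6859 + 1.8527 = 33.21
df = (4−1)(2−1) = 3. Since 33.21 > 6.251, reject the null hypothesis of independence at α = 0.1.

33.21; reject H₀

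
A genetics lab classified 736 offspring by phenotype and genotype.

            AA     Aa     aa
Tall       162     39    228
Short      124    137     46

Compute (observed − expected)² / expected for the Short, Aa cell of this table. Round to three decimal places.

55.076

Row total (Short) = 307; column total (Aa) = 176; N = 736.
Expected count E = 307 × 176 / 736 = 73.41304.
Contribution = (O − E)²/E = (137 − 73.41304)² / 73.41304 = 55.076.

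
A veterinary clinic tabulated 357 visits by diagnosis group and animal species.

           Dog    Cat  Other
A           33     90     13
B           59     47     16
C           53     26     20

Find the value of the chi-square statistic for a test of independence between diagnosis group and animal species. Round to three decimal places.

Row totals: 136, 122, 99. Column totals: 145, 163, 49. Grand total N = 357.
Expected counts (row total × column total / N):
  A, Dog: 136×145/357 = 55.23810
  A, Cat: 136×163/357 = 62.09524
  A, Other: 136×49/357 = 18.66667
  B, Dog: 122×145/357 = 49.55182
  B, Cat: 122×163/357 = 55.70308
  B, Other: 122×49/357 = 16.74510
  C, Dog: 99×145/357 = 40.21008
  C, Cat: 99×163/357 = 45.20168
  C, Other: 99×49/357 = 13.58824
Contributions (O − E)²/E:
  (33 − 55.23810)²/55.23810 = 8.9528
  (90 − 62.09524)²/62.09524 = 12.5400
  (13 − 18.66667)²/18.66667 = 1.7202
  (59 − 49.55182)²/49.55182 = 1.8015
  (47 − 55.70308)²/55.70308 = 1.3598
  (16 − 16.74510)²/16.74510 = 0.0332
  (53 − 40.21008)²/40.21008 = 4.0682
  (26 − 45.20168)²/45.20168 = 8.1569
  (20 − 13.58824)²/13.58824 = 3.0255
χ² = 8.9528 + 12.5400 + 1.7202 + 1.8015 + 1.3598 + 0.0332 + 4.0682 + 8.1569 + 3.0255 = 41.658

41.658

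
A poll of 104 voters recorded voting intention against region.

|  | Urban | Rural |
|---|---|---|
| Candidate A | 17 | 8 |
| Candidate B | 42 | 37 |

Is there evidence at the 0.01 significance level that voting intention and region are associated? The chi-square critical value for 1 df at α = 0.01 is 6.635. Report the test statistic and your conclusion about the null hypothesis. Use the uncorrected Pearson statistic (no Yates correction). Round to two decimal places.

1.70; fail to reject H₀

Row totals: 25, 79. Column totals: 59, 45. Grand total N = 104.
Expected counts (row total × column total / N):
  Candidate A, Urban: 25×59/104 = 14.183
  Candidate A, Rural: 25×45/104 = 10.817
  Candidate B, Urban: 79×59/104 = 44.817
  Candidate B, Rural: 79×45/104 = 34.183
Contributions (O − E)²/E:
  (17 − 14.183)²/14.183 = 0.5595
  (8 − 10.817)²/10.817 = 0.7336
  (42 − 44.817)²/44.817 = 0.1771
  (37 − 34.183)²/34.183 = 0.2321
χ² = 0.5595 + 0.7336 + 0.1771 + 0.2321 = 1.70
df = (2−1)(2−1) = 1. Since 1.70 < 6.635, fail to reject the null hypothesis of independence at α = 0.01.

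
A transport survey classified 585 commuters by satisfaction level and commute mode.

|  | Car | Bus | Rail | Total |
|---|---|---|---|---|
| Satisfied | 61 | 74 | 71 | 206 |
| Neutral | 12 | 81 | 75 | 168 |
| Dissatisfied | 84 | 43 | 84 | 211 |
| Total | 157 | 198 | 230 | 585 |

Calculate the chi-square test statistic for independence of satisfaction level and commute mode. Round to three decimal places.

62.377

Grand total N = 585.
Expected counts (row total × column total / N):
  Satisfied, Car: 206×157/585 = 55.2855
  Satisfied, Bus: 206×198/585 = 69.7231
  Satisfied, Rail: 206×230/585 = 80.9915
  Neutral, Car: 168×157/585 = 45.0872
  Neutral, Bus: 168×198/585 = 56.8615
  Neutral, Rail: 168×230/585 = 66.0513
  Dissatisfied, Car: 211×157/585 = 56.6274
  Dissatisfied, Bus: 211×198/585 = 71.4154
  Dissatisfied, Rail: 211×230/585 = 82.9573
Contributions (O − E)²/E:
  (61 − 55.2855)²/55.2855 = 0.5907
  (74 − 69.7231)²/69.7231 = 0.2624
  (71 − 80.9915)²/80.9915 = 1.2326
  (12 − 45.0872)²/45.0872 = 24.2810
  (81 − 56.8615)²/56.8615 = 10.2471
  (75 − 66.0513)²/66.0513 = 1.2124
  (84 − 56.6274)²/56.6274 = 13.2314
  (43 − 71.4154)²/71.4154 = 11.3062
  (84 − 82.9573)²/82.9573 = 0.0131
χ² = 0.5907 + 0.2624 + 1.2326 + 24.2810 + 10.2471 + 1.2124 + 13.2314 + 11.3062 + 0.0131 = 62.377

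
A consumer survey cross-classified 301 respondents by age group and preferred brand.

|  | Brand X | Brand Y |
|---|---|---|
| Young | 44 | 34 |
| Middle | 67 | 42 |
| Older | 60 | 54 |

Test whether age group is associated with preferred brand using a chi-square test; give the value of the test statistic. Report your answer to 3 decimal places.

Row totals: 78, 109, 114. Column totals: 171, 130. Grand total N = 301.
Expected counts (row total × column total / N):
  Young, Brand X: 78×171/301 = 44.3123
  Young, Brand Y: 78×130/301 = 33.6877
  Middle, Brand X: 109×171/301 = 61.9236
  Middle, Brand Y: 109×130/301 = 47.0764
  Older, Brand X: 114×171/301 = 64.7641
  Older, Brand Y: 114×130/301 = 49.2359
Contributions (O − E)²/E:
  (44 − 44.3123)²/44.3123 = 0.0022
  (34 − 33.6877)²/33.6877 = 0.0029
  (67 − 61.9236)²/61.9236 = 0.4162
  (42 − 47.0764)²/47.0764 = 0.5474
  (60 − 64.7641)²/64.7641 = 0.3505
  (54 − 49.2359)²/49.2359 = 0.4610
χ² = 0.0022 + 0.0029 + 0.4162 + 0.5474 + 0.3505 + 0.4610 = 1.780

1.780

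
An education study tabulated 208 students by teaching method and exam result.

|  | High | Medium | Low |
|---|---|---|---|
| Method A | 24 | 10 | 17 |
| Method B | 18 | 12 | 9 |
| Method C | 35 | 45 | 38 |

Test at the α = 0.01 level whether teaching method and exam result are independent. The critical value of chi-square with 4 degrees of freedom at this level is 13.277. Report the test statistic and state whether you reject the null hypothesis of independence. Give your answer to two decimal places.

Row totals: 51, 39, 118. Column totals: 77, 67, 64. Grand total N = 208.
Expected counts (row total × column total / N):
  Method A, High: 51×77/208 = 18.880
  Method A, Medium: 51×67/208 = 16.428
  Method A, Low: 51×64/208 = 15.692
  Method B, High: 39×77/208 = 14.438
  Method B, Medium: 39×67/208 = 12.562
  Method B, Low: 39×64/208 = 12.000
  Method C, High: 118×77/208 = 43.683
  Method C, Medium: 118×67/208 = 38.010
  Method C, Low: 118×64/208 = 36.308
Contributions (O − E)²/E:
  (24 − 18.880)²/18.880 = 1.3885
  (10 − 16.428)²/16.428 = 2.5152
  (17 − 15.692)²/15.692 = 0.1090
  (18 − 14.438)²/14.438 = 0.8788
  (12 − 12.562)²/12.562 = 0.0251
  (9 − 12.000)²/12.000 = 0.7500
  (35 − 43.683)²/43.683 = 1.7259
  (45 − 38.010)²/38.010 = 1.2855
  (38 − 36.308)²/36.308 = 0.0788
χ² = 1.3885 + 2.5152 + 0.1090 + 0.8788 + 0.0251 + 0.7500 + 1.7259 + 1.2855 + 0.0788 = 8.76
df = (3−1)(3−1) = 4. Since 8.76 < 13.277, fail to reject the null hypothesis of independence at α = 0.01.

8.76; fail to reject H₀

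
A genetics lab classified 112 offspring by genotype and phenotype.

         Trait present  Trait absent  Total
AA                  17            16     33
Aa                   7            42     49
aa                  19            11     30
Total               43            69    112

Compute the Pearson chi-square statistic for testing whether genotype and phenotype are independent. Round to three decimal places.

22.331

Grand total N = 112.
Expected counts (row total × column total / N):
  AA, Trait present: 33×43/112 = 12.6696
  AA, Trait absent: 33×69/112 = 20.3304
  Aa, Trait present: 49×43/112 = 18.8125
  Aa, Trait absent: 49×69/112 = 30.1875
  aa, Trait present: 30×43/112 = 11.5179
  aa, Trait absent: 30×69/112 = 18.4821
Contributions (O − E)²/E:
  (17 − 12.6696)²/12.6696 = 1.4801
  (16 − 20.3304)²/20.3304 = 0.9224
  (7 − 18.8125)²/18.8125 = 7.4172
  (42 − 30.1875)²/30.1875 = 4.6223
  (19 − 11.5179)²/11.5179 = 4.8604
  (11 − 18.4821)²/18.4821 = 3.0290
χ² = 1.4801 + 0.9224 + 7.4172 + 4.6223 + 4.8604 + 3.0290 = 22.331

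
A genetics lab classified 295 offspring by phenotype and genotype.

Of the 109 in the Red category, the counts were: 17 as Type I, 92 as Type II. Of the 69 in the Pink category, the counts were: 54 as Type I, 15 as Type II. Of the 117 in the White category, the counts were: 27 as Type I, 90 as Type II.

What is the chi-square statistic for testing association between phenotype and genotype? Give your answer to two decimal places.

Row totals: 109, 69, 117. Column totals: 98, 197. Grand total N = 295.
Expected counts (row total × column total / N):
  Red, Type I: 109×98/295 = 36.210
  Red, Type II: 109×197/295 = 72.790
  Pink, Type I: 69×98/295 = 22.922
  Pink, Type II: 69×197/295 = 46.078
  White, Type I: 117×98/295 = 38.868
  White, Type II: 117×197/295 = 78.132
Contributions (O − E)²/E:
  (17 − 36.210)²/36.210 = 10.1912
  (92 − 72.790)²/72.790 = 5.0697
  (54 − 22.922)²/22.922 = 42.1360
  (15 − 46.078)²/46.078 = 20.9610
  (27 − 38.868)²/38.868 = 3.6238
  (90 − 78.132)²/78.132 = 1.8027
χ² = 10.1912 + 5.0697 + 42.1360 + 20.9610 + 3.6238 + 1.8027 = 83.78

83.78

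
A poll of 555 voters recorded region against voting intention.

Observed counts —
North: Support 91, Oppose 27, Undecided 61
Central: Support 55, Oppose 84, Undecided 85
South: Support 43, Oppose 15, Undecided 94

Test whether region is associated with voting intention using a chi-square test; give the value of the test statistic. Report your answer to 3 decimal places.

Row totals: 179, 224, 152. Column totals: 189, 126, 240. Grand total N = 555.
Expected counts (row total × column total / N):
  North, Support: 179×189/555 = 60.9568
  North, Oppose: 179×126/555 = 40.6378
  North, Undecided: 179×240/555 = 77.4054
  Central, Support: 224×189/555 = 76.2811
  Central, Oppose: 224×126/555 = 50.8541
  Central, Undecided: 224×240/555 = 96.8649
  South, Support: 152×189/555 = 51.7622
  South, Oppose: 152×126/555 = 34.5081
  South, Undecided: 152×240/555 = 65.7297
Contributions (O − E)²/E:
  (91 − 60.9568)²/60.9568 = 14.8071
  (27 − 40.6378)²/40.6378 = 4.5768
  (61 − 77.4054)²/77.4054 = 3.4770
  (55 − 76.2811)²/76.2811 = 5.9371
  (84 − 50.8541)²/50.8541 = 21.6040
  (85 − 96.8649)²/96.8649 = 1.4533
  (43 − 51.7622)²/51.7622 = 1.4832
  (15 − 34.5081)²/34.5081 = 11.0283
  (94 − 65.7297)²/65.7297 = 12.1590
χ² = 14.8071 + 4.5768 + 3.4770 + 5.9371 + 21.6040 + 1.4533 + 1.4832 + 11.0283 + 12.1590 = 76.526

76.526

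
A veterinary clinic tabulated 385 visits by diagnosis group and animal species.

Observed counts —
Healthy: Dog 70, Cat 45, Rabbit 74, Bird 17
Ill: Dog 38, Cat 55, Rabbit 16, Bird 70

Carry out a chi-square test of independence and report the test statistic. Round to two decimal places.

Row totals: 206, 179. Column totals: 108, 100, 90, 87. Grand total N = 385.
Expected counts (row total × column total / N):
  Healthy, Dog: 206×108/385 = 57.787
  Healthy, Cat: 206×100/385 = 53.506
  Healthy, Rabbit: 206×90/385 = 48.156
  Healthy, Bird: 206×87/385 = 46.551
  Ill, Dog: 179×108/385 = 50.213
  Ill, Cat: 179×100/385 = 46.494
  Ill, Rabbit: 179×90/385 = 41.844
  Ill, Bird: 179×87/385 = 40.449
Contributions (O − E)²/E:
  (70 − 57.787)²/57.787 = 2.5812
  (45 − 53.506)²/53.506 = 1.3522
  (74 − 48.156)²/48.156 = 13.8698
  (17 − 46.551)²/46.551 = 18.7592
  (38 − 50.213)²/50.213 = 2.9705
  (55 − 46.494)²/46.494 = 1.5562
  (16 − 41.844)²/41.844 = 15.9620
  (70 − 40.449)²/40.449 = 21.5892
χ² = 2.5812 + 1.3522 + 13.8698 + 18.7592 + 2.9705 + 1.5562 + 15.9620 + 21.5892 = 78.64

78.64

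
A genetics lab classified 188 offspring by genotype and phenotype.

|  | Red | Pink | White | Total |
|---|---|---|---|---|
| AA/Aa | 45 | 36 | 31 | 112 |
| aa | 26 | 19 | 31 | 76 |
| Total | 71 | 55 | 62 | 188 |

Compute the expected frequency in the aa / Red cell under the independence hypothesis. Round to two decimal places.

28.70

Row total (aa) = 76; column total (Red) = 71; grand total N = 188.
Expected count = (row total × column total) / N = 76 × 71 / 188 = 28.70.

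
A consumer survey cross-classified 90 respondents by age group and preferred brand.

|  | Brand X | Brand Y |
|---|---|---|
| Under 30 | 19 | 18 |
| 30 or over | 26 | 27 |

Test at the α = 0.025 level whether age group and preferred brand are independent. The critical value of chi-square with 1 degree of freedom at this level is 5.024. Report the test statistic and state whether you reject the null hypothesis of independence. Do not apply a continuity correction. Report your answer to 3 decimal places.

Row totals: 37, 53. Column totals: 45, 45. Grand total N = 90.
Expected counts (row total × column total / N):
  Under 30, Brand X: 37×45/90 = 18.5000
  Under 30, Brand Y: 37×45/90 = 18.5000
  30 or over, Brand X: 53×45/90 = 26.5000
  30 or over, Brand Y: 53×45/90 = 26.5000
Contributions (O − E)²/E:
  (19 − 18.5000)²/18.5000 = 0.0135
  (18 − 18.5000)²/18.5000 = 0.0135
  (26 − 26.5000)²/26.5000 = 0.0094
  (27 − 26.5000)²/26.5000 = 0.0094
χ² = 0.0135 + 0.0135 + 0.0094 + 0.0094 = 0.046
df = (2−1)(2−1) = 1. Since 0.046 < 5.024, fail to reject the null hypothesis of independence at α = 0.025.

0.046; fail to reject H₀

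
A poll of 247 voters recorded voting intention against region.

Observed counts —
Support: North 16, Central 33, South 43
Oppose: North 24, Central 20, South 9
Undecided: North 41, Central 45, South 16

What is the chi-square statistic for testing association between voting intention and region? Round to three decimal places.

31.444

Row totals: 92, 53, 102. Column totals: 81, 98, 68. Grand total N = 247.
Expected counts (row total × column total / N):
  Support, North: 92×81/247 = 30.1700
  Support, Central: 92×98/247 = 36.5020
  Support, South: 92×68/247 = 25.3279
  Oppose, North: 53×81/247 = 17.3806
  Oppose, Central: 53×98/247 = 21.0283
  Oppose, South: 53×68/247 = 14.5911
  Undecided, North: 102×81/247 = 33.4494
  Undecided, Central: 102×98/247 = 40.4696
  Undecided, South: 102×68/247 = 28.0810
Contributions (O − E)²/E:
  (16 − 30.1700)²/30.1700 = 6.6553
  (33 − 36.5020)²/36.5020 = 0.3360
  (43 − 25.3279)²/25.3279 = 12.3304
  (24 − 17.3806)²/17.3806 = 2.5210
  (20 − 21.0283)²/21.0283 = 0.0503
  (9 − 14.5911)²/14.5911 = 2.1424
  (41 − 33.4494)²/33.4494 = 1.7044
  (45 − 40.4696)²/40.4696 = 0.5072
  (16 − 28.0810)²/28.0810 = 5.1975
χ² = 6.6553 + 0.3360 + 12.3304 + 2.5210 + 0.0503 + 2.1424 + 1.7044 + 0.5072 + 5.1975 = 31.444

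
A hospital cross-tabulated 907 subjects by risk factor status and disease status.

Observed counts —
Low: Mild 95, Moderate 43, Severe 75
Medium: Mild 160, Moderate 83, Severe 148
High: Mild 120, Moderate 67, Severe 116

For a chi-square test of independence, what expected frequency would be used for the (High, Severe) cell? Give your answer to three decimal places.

Row total (High) = 303; column total (Severe) = 339; grand total N = 907.
Expected count = (row total × column total) / N = 303 × 339 / 907 = 113.249.

113.249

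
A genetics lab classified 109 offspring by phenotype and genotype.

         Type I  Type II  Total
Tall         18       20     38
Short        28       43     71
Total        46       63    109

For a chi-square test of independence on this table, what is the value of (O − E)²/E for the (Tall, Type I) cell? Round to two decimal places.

Row total (Tall) = 38; column total (Type I) = 46; N = 109.
Expected count E = 38 × 46 / 109 = 16.037.
Contribution = (O − E)²/E = (18 − 16.037)² / 16.037 = 0.24.

0.24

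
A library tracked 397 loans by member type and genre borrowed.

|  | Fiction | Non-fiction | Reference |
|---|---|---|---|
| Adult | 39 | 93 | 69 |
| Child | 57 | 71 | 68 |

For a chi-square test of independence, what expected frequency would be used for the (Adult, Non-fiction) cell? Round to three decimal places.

Row total (Adult) = 201; column total (Non-fiction) = 164; grand total N = 397.
Expected count = (row total × column total) / N = 201 × 164 / 397 = 83.033.

83.033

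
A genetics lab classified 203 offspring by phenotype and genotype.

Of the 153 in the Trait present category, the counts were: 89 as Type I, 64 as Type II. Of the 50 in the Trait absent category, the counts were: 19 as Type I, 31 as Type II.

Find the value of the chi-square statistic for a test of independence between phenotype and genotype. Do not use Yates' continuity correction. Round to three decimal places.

Row totals: 153, 50. Column totals: 108, 95. Grand total N = 203.
Expected counts (row total × column total / N):
  Trait present, Type I: 153×108/203 = 81.3990
  Trait present, Type II: 153×95/203 = 71.6010
  Trait absent, Type I: 50×108/203 = 26.6010
  Trait absent, Type II: 50×95/203 = 23.3990
Contributions (O − E)²/E:
  (89 − 81.3990)²/81.3990 = 0.7098
  (64 − 71.6010)²/71.6010 = 0.8069
  (19 − 26.6010)²/26.6010 = 2.1719
  (31 − 23.3990)²/23.3990 = 2.4691
χ² = 0.7098 + 0.8069 + 2.1719 + 2.4691 = 6.158

6.158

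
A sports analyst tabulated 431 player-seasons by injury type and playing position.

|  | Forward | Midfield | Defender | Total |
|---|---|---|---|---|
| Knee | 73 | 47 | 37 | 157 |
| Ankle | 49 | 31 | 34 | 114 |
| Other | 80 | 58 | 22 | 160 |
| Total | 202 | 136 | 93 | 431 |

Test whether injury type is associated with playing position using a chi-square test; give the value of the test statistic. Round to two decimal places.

11.07

Grand total N = 431.
Expected counts (row total × column total / N):
  Knee, Forward: 157×202/431 = 73.582
  Knee, Midfield: 157×136/431 = 49.541
  Knee, Defender: 157×93/431 = 33.877
  Ankle, Forward: 114×202/431 = 53.429
  Ankle, Midfield: 114×136/431 = 35.972
  Ankle, Defender: 114×93/431 = 24.599
  Other, Forward: 160×202/431 = 74.988
  Other, Midfield: 160×136/431 = 50.487
  Other, Defender: 160×93/431 = 34.524
Contributions (O − E)²/E:
  (73 − 73.582)²/73.582 = 0.0046
  (47 − 49.541)²/49.541 = 0.1303
  (37 − 33.877)²/33.877 = 0.2879
  (49 − 53.429)²/53.429 = 0.3671
  (31 − 35.972)²/35.972 = 0.6872
  (34 − 24.599)²/24.599 = 3.5928
  (80 − 74.988)²/74.988 = 0.3350
  (58 − 50.487)²/50.487 = 1.1180
  (22 − 34.524)²/34.524 = 4.5432
χ² = 0.0046 + 0.1303 + 0.2879 + 0.3671 + 0.6872 + 3.5928 + 0.3350 + 1.1180 + 4.5432 = 11.07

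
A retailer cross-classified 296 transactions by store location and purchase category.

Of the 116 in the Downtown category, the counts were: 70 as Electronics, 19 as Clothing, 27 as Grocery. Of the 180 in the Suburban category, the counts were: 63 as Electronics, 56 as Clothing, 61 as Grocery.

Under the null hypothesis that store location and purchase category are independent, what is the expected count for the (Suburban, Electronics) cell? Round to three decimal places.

Row total (Suburban) = 180; column total (Electronics) = 133; grand total N = 296.
Expected count = (row total × column total) / N = 180 × 133 / 296 = 80.878.

80.878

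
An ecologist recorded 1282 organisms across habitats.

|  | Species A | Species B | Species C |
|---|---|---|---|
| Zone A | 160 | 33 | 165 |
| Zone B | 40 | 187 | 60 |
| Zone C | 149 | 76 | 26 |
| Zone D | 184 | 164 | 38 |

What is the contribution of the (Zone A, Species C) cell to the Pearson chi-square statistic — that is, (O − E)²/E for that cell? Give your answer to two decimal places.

88.05

Row total (Zone A) = 358; column total (Species C) = 289; N = 1282.
Expected count E = 358 × 289 / 1282 = 80.704.
Contribution = (O − E)²/E = (165 − 80.704)² / 80.704 = 88.05.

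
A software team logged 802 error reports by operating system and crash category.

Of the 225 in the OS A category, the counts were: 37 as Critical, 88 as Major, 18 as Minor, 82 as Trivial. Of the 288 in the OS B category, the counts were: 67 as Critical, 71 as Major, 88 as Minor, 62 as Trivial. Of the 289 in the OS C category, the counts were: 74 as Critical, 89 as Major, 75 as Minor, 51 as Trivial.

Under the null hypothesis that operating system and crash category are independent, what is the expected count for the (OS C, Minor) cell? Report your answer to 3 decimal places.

65.223

Row total (OS C) = 289; column total (Minor) = 181; grand total N = 802.
Expected count = (row total × column total) / N = 289 × 181 / 802 = 65.223.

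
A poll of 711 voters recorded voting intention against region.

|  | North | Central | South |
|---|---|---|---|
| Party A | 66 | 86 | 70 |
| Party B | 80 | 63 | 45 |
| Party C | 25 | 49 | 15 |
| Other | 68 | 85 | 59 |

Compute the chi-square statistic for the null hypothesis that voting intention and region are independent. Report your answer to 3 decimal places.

Row totals: 222, 188, 89, 212. Column totals: 239, 283, 189. Grand total N = 711.
Expected counts (row total × column total / N):
  Party A, North: 222×239/711 = 74.6245
  Party A, Central: 222×283/711 = 88.3629
  Party A, South: 222×189/711 = 59.0127
  Party B, North: 188×239/711 = 63.1955
  Party B, Central: 188×283/711 = 74.8298
  Party B, South: 188×189/711 = 49.9747
  Party C, North: 89×239/711 = 29.9170
  Party C, Central: 89×283/711 = 35.4248
  Party C, South: 89×189/711 = 23.6582
  Other, North: 212×239/711 = 71.2630
  Other, Central: 212×283/711 = 84.3826
  Other, South: 212×189/711 = 56.3544
Contributions (O − E)²/E:
  (66 − 74.6245)²/74.6245 = 0.9968
  (86 − 88.3629)²/88.3629 = 0.0632
  (70 − 59.0127)²/59.0127 = 2.0457
  (80 − 63.1955)²/63.1955 = 4.4685
  (63 − 74.8298)²/74.8298 = 1.8702
  (45 − 49.9747)²/49.9747 = 0.4952
  (25 − 29.9170)²/29.9170 = 0.8081
  (49 − 35.4248)²/35.4248 = 5.2022
  (15 − 23.6582)²/23.6582 = 3.1686
  (68 − 71.2630)²/71.2630 = 0.1494
  (85 − 84.3826)²/84.3826 = 0.0045
  (59 − 56.3544)²/56.3544 = 0.1242
χ² = 0.9968 + 0.0632 + 2.0457 + 4.4685 + 1.8702 + 0.4952 + 0.8081 + 5.2022 + 3.1686 + 0.1494 + 0.0045 + 0.1242 = 19.397

19.397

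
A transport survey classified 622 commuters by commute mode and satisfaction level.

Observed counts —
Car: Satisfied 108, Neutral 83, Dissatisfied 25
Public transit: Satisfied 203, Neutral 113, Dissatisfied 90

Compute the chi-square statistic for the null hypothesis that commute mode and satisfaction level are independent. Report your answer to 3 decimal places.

Row totals: 216, 406. Column totals: 311, 196, 115. Grand total N = 622.
Expected counts (row total × column total / N):
  Car, Satisfied: 216×311/622 = 108.0000
  Car, Neutral: 216×196/622 = 68.0643
  Car, Dissatisfied: 216×115/622 = 39.9357
  Public transit, Satisfied: 406×311/622 = 203.0000
  Public transit, Neutral: 406×196/622 = 127.9357
  Public transit, Dissatisfied: 406×115/622 = 75.0643
Contributions (O − E)²/E:
  (108 − 108.0000)²/108.0000 = 0.0000
  (83 − 68.0643)²/68.0643 = 3.2774
  (25 − 39.9357)²/39.9357 = 5.5859
  (203 − 203.0000)²/203.0000 = 0.0000
  (113 − 127.9357)²/127.9357 = 1.7437
  (90 − 75.0643)²/75.0643 = 2.9718
χ² = 0.0000 + 3.2774 + 5.5859 + 0.0000 + 1.7437 + 2.9718 = 13.579

13.579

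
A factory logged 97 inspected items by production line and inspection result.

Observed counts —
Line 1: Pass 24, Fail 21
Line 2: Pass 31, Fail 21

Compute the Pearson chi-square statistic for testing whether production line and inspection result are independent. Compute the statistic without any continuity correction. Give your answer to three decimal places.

Row totals: 45, 52. Column totals: 55, 42. Grand total N = 97.
Expected counts (row total × column total / N):
  Line 1, Pass: 45×55/97 = 25.5155
  Line 1, Fail: 45×42/97 = 19.4845
  Line 2, Pass: 52×55/97 = 29.4845
  Line 2, Fail: 52×42/97 = 22.5155
Contributions (O − E)²/E:
  (24 − 25.5155)²/25.5155 = 0.0900
  (21 − 19.4845)²/19.4845 = 0.1179
  (31 − 29.4845)²/29.4845 = 0.0779
  (21 − 22.5155)²/22.5155 = 0.1020
χ² = 0.0900 + 0.1179 + 0.0779 + 0.1020 = 0.388

0.388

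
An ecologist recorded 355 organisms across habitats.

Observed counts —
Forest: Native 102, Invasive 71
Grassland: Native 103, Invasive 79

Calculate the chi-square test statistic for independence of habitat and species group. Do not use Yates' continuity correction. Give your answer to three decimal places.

Row totals: 173, 182. Column totals: 205, 150. Grand total N = 355.
Expected counts (row total × column total / N):
  Forest, Native: 173×205/355 = 99.9014
  Forest, Invasive: 173×150/355 = 73.0986
  Grassland, Native: 182×205/355 = 105.0986
  Grassland, Invasive: 182×150/355 = 76.9014
Contributions (O − E)²/E:
  (102 − 99.9014)²/99.9014 = 0.0441
  (71 − 73.0986)²/73.0986 = 0.0602
  (103 − 105.0986)²/105.0986 = 0.0419
  (79 − 76.9014)²/76.9014 = 0.0573
χ² = 0.0441 + 0.0602 + 0.0419 + 0.0573 = 0.204

0.204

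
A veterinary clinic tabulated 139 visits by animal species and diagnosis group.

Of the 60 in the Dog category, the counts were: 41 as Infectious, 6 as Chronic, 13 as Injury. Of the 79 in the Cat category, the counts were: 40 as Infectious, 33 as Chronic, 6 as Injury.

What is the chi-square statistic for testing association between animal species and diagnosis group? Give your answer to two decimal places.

Row totals: 60, 79. Column totals: 81, 39, 19. Grand total N = 139.
Expected counts (row total × column total / N):
  Dog, Infectious: 60×81/139 = 34.964
  Dog, Chronic: 60×39/139 = 16.835
  Dog, Injury: 60×19/139 = 8.201
  Cat, Infectious: 79×81/139 = 46.036
  Cat, Chronic: 79×39/139 = 22.165
  Cat, Injury: 79×19/139 = 10.799
Contributions (O − E)²/E:
  (41 − 34.964)²/34.964 = 1.0420
  (6 − 16.835)²/16.835 = 6.9734
  (13 − 8.201)²/8.201 = 2.8082
  (40 − 46.036)²/46.036 = 0.7914
  (33 − 22.165)²/22.165 = 5.2965
  (6 − 10.799)²/10.799 = 2.1326
χ² = 1.0420 + 6.9734 + 2.8082 + 0.7914 + 5.2965 + 2.1326 = 19.04

19.04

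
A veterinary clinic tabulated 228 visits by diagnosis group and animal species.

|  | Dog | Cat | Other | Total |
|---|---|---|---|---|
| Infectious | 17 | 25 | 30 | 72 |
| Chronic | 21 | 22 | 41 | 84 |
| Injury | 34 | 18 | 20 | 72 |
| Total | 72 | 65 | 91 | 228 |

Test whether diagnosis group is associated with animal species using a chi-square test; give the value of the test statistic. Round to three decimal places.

14.000

Grand total N = 228.
Expected counts (row total × column total / N):
  Infectious, Dog: 72×72/228 = 22.7368
  Infectious, Cat: 72×65/228 = 20.5263
  Infectious, Other: 72×91/228 = 28.7368
  Chronic, Dog: 84×72/228 = 26.5263
  Chronic, Cat: 84×65/228 = 23.9474
  Chronic, Other: 84×91/228 = 33.5263
  Injury, Dog: 72×72/228 = 22.7368
  Injury, Cat: 72×65/228 = 20.5263
  Injury, Other: 72×91/228 = 28.7368
Contributions (O − E)²/E:
  (17 − 22.7368)²/22.7368 = 1.4475
  (25 − 20.5263)²/20.5263 = 0.9750
  (30 − 28.7368)²/28.7368 = 0.0555
  (21 − 26.5263)²/26.5263 = 1.1513
  (22 − 23.9474)²/23.9474 = 0.1584
  (41 − 33.5263)²/33.5263 = 1.6660
  (34 − 22.7368)²/22.7368 = 5.5795
  (18 − 20.5263)²/20.5263 = 0.3109
  (20 − 28.7368)²/28.7368 = 2.6562
χ² = 1.4475 + 0.9750 + 0.0555 + 1.1513 + 0.1584 + 1.6660 + 5.5795 + 0.3109 + 2.6562 = 14.000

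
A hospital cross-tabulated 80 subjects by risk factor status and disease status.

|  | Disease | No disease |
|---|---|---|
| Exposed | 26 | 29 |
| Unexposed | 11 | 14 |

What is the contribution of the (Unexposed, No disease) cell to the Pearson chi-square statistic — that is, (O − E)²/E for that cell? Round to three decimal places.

Row total (Unexposed) = 25; column total (No disease) = 43; N = 80.
Expected count E = 25 × 43 / 80 = 13.4375.
Contribution = (O − E)²/E = (14 − 13.4375)² / 13.4375 = 0.024.

0.024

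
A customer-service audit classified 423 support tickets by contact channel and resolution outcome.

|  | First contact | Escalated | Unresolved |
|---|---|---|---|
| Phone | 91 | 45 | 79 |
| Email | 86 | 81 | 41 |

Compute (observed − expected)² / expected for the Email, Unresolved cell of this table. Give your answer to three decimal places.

5.495

Row total (Email) = 208; column total (Unresolved) = 120; N = 423.
Expected count E = 208 × 120 / 423 = 59.0071.
Contribution = (O − E)²/E = (41 − 59.0071)² / 59.0071 = 5.495.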